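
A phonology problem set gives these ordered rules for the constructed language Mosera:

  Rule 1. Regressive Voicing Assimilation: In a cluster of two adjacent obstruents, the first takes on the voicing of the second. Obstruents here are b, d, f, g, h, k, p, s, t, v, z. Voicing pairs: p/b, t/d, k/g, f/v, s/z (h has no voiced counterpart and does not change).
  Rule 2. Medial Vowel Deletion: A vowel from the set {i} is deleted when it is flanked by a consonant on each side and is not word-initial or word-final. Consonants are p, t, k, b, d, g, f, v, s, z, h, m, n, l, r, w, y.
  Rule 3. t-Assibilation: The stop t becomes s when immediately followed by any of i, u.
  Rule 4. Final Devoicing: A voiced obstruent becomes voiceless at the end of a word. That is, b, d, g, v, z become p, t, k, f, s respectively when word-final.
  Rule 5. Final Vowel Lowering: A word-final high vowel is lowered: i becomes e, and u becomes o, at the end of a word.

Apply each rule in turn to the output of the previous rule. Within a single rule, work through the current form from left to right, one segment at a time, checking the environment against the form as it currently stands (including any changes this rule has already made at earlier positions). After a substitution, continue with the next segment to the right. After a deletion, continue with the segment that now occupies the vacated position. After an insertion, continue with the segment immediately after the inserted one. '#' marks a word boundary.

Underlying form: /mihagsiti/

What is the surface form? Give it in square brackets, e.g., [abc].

Rule 1 Regressive Voicing Assimilation: [mihagsiti] → [mihaksiti]
Rule 2 Medial Vowel Deletion: [mihaksiti] → [mhaksti]
Rule 3 t-Assibilation: [mhaksti] → [mhakssi]
Rule 4 Final Devoicing: no change — [mhakssi]
Rule 5 Final Vowel Lowering: [mhakssi] → [mhaksse]

[mhaksse]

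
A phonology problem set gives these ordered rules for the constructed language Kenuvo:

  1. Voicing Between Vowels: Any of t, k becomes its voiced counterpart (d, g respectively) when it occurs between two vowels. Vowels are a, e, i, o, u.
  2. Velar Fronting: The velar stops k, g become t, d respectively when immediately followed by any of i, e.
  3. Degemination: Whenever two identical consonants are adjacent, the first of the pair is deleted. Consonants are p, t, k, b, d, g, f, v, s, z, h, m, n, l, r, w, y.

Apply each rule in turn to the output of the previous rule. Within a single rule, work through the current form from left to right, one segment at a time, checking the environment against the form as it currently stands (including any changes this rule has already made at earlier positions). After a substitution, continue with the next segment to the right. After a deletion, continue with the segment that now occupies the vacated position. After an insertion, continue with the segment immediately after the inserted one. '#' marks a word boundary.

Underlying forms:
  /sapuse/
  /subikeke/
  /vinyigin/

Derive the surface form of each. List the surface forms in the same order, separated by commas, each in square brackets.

[sapuse], [subidede], [vinyidin]

/sapuse/:
  1 Voicing Between Vowels: no change — [sapuse]
  2 Velar Fronting: no change — [sapuse]
  3 Degemination: no change — [sapuse]
/subikeke/:
  1 Voicing Between Vowels: [subikeke] → [subigege]
  2 Velar Fronting: [subigege] → [subidede]
  3 Degemination: no change — [subidede]
/vinyigin/:
  1 Voicing Between Vowels: no change — [vinyigin]
  2 Velar Fronting: [vinyigin] → [vinyidin]
  3 Degemination: no change — [vinyidin]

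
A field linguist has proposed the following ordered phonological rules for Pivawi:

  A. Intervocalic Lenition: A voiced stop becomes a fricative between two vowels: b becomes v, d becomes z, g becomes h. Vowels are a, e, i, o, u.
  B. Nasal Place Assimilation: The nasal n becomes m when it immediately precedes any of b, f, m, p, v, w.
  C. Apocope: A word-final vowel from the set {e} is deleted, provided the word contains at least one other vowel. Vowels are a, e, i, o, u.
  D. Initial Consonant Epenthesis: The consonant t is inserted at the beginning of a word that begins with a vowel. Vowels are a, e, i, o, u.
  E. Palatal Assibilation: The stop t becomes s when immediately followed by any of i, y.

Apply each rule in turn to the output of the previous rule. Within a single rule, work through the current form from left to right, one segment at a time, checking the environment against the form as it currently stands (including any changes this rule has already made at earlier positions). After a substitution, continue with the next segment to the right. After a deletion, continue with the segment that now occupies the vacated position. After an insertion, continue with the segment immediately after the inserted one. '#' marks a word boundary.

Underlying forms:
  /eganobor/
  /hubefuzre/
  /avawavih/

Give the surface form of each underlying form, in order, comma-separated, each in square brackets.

[tehanovor], [huvefuzr], [tavawavih]

/eganobor/:
  A Intervocalic Lenition: [eganobor] → [ehanovor]
  B Nasal Place Assimilation: no change — [ehanovor]
  C Apocope: no change — [ehanovor]
  D Initial Consonant Epenthesis: [ehanovor] → [tehanovor]
  E Palatal Assibilation: no change — [tehanovor]
/hubefuzre/:
  A Intervocalic Lenition: [hubefuzre] → [huvefuzre]
  B Nasal Place Assimilation: no change — [huvefuzre]
  C Apocope: [huvefuzre] → [huvefuzr]
  D Initial Consonant Epenthesis: no change — [huvefuzr]
  E Palatal Assibilation: no change — [huvefuzr]
/avawavih/:
  A Intervocalic Lenition: no change — [avawavih]
  B Nasal Place Assimilation: no change — [avawavih]
  C Apocope: no change — [avawavih]
  D Initial Consonant Epenthesis: [avawavih] → [tavawavih]
  E Palatal Assibilation: no change — [tavawavih]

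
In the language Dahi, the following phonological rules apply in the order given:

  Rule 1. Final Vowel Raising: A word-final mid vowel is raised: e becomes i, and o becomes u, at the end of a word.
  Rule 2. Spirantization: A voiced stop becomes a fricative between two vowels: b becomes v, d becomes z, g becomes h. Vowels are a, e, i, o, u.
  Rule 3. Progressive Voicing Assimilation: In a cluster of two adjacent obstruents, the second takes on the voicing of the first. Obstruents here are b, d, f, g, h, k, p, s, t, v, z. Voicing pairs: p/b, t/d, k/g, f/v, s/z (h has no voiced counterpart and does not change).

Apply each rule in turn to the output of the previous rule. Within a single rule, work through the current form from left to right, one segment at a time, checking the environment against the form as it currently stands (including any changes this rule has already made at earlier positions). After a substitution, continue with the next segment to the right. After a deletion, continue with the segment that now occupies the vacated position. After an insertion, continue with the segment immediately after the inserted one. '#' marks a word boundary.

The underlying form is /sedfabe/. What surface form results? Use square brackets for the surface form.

Rule 1 Final Vowel Raising: [sedfabe] → [sedfabi]
Rule 2 Spirantization: [sedfabi] → [sedfavi]
Rule 3 Progressive Voicing Assimilation: [sedfavi] → [sedvavi]

[sedvavi]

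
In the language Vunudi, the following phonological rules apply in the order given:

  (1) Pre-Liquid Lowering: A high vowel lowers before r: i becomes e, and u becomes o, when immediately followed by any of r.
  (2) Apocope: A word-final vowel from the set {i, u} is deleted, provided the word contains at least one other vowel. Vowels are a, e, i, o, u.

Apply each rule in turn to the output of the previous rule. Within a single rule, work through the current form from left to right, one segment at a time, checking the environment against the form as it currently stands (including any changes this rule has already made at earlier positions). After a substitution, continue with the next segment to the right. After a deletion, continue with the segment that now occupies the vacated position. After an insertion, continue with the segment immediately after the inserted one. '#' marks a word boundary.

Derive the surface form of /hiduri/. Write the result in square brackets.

(1) Pre-Liquid Lowering: [hiduri] → [hidori]
(2) Apocope: [hidori] → [hidor]

[hidor]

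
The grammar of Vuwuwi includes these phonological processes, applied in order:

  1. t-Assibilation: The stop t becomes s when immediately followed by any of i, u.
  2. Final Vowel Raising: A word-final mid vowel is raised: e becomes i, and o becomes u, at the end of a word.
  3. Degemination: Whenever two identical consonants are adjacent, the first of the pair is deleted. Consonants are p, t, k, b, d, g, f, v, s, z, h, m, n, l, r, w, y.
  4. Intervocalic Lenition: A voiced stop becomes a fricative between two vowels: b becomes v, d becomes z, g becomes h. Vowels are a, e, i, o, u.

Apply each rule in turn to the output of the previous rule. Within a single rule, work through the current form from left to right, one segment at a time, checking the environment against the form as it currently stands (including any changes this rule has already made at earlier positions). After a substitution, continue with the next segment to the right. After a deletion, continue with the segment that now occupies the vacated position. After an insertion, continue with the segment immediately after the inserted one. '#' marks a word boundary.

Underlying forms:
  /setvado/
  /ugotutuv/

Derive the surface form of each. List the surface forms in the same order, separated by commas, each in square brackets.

/setvado/:
  1 t-Assibilation: no change — [setvado]
  2 Final Vowel Raising: [setvado] → [setvadu]
  3 Degemination: no change — [setvadu]
  4 Intervocalic Lenition: [setvadu] → [setvazu]
/ugotutuv/:
  1 t-Assibilation: [ugotutuv] → [ugosusuv]
  2 Final Vowel Raising: no change — [ugosusuv]
  3 Degemination: no change — [ugosusuv]
  4 Intervocalic Lenition: [ugosusuv] → [uhosusuv]

[setvazu], [uhosusuv]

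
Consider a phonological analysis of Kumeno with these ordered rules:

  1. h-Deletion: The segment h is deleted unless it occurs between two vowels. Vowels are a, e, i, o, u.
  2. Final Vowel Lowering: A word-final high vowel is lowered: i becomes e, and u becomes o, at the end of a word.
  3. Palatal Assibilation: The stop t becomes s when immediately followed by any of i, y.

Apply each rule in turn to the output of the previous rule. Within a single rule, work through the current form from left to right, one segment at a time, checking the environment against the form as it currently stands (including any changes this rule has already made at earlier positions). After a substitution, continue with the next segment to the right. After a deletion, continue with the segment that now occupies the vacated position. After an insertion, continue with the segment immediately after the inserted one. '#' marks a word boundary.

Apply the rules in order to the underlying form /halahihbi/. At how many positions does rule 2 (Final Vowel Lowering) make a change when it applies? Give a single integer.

1 h-Deletion: [halahihbi] → [alahibi]
2 Final Vowel Lowering: [alahibi] → [alahibe]
3 Palatal Assibilation: no change — [alahibe]
Rule 2 changed 1 position(s).

1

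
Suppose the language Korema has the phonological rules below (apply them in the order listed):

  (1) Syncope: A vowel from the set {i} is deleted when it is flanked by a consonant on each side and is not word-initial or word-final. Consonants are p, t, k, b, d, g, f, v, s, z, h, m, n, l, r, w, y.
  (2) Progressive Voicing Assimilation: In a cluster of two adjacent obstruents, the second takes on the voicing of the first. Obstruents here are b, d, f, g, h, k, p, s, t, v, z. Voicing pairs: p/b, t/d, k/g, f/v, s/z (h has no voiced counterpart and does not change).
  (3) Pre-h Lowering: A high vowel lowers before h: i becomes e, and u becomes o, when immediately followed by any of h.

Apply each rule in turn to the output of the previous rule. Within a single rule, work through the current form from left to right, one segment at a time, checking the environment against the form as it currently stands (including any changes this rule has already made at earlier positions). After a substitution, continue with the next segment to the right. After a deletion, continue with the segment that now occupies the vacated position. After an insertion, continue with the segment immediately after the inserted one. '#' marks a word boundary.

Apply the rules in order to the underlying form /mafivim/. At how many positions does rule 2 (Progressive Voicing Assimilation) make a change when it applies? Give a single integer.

1

(1) Syncope: [mafivim] → [mafvm]
(2) Progressive Voicing Assimilation: [mafvm] → [maffm]
(3) Pre-h Lowering: no change — [maffm]
Rule 2 changed 1 position(s).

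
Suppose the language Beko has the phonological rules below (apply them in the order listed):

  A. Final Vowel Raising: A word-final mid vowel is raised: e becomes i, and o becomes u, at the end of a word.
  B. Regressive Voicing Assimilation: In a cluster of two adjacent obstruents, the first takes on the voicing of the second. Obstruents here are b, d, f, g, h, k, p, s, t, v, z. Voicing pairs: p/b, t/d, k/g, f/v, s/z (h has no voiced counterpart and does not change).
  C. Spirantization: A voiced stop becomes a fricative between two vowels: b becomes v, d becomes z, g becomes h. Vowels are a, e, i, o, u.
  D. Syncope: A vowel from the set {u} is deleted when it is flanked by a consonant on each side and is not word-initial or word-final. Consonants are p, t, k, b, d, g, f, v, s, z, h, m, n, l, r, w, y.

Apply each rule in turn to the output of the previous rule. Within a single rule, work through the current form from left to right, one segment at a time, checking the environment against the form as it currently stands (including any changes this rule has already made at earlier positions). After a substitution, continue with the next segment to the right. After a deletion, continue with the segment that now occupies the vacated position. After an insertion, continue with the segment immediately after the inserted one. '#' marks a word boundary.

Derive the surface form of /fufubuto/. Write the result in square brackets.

A Final Vowel Raising: [fufubuto] → [fufubutu]
B Regressive Voicing Assimilation: no change — [fufubutu]
C Spirantization: [fufubutu] → [fufuvutu]
D Syncope: [fufuvutu] → [ffvtu]

[ffvtu]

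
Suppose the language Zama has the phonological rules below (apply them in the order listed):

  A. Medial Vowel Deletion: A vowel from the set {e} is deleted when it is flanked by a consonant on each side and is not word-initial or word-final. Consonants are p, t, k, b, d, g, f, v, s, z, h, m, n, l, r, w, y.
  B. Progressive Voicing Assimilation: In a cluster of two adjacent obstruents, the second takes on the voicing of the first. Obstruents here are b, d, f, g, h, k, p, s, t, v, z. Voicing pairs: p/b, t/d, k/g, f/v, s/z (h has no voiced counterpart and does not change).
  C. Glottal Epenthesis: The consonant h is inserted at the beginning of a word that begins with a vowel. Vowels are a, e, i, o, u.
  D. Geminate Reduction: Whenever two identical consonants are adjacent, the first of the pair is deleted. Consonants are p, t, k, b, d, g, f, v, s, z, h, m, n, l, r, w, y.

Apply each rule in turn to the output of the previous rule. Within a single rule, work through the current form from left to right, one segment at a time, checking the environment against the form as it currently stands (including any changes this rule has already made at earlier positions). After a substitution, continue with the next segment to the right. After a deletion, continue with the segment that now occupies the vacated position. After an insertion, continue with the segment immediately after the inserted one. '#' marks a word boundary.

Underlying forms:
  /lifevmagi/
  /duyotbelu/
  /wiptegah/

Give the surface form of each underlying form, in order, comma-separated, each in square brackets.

/lifevmagi/:
  A Medial Vowel Deletion: [lifevmagi] → [lifvmagi]
  B Progressive Voicing Assimilation: [lifvmagi] → [liffmagi]
  C Glottal Epenthesis: no change — [liffmagi]
  D Geminate Reduction: [liffmagi] → [lifmagi]
/duyotbelu/:
  A Medial Vowel Deletion: [duyotbelu] → [duyotblu]
  B Progressive Voicing Assimilation: [duyotblu] → [duyotplu]
  C Glottal Epenthesis: no change — [duyotplu]
  D Geminate Reduction: no change — [duyotplu]
/wiptegah/:
  A Medial Vowel Deletion: [wiptegah] → [wiptgah]
  B Progressive Voicing Assimilation: [wiptgah] → [wiptkah]
  C Glottal Epenthesis: no change — [wiptkah]
  D Geminate Reduction: no change — [wiptkah]

[lifmagi], [duyotplu], [wiptkah]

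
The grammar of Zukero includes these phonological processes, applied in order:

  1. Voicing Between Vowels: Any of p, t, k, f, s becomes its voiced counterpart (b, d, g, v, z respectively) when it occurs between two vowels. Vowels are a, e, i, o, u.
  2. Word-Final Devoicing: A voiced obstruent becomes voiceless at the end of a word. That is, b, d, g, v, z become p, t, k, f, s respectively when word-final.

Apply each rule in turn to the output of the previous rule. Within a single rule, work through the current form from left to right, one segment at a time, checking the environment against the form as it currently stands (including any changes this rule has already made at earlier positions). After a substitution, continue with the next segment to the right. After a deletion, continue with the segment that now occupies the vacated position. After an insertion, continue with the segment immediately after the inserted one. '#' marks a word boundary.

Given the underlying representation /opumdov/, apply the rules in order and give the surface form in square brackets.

1 Voicing Between Vowels: [opumdov] → [obumdov]
2 Word-Final Devoicing: [obumdov] → [obumdof]

[obumdof]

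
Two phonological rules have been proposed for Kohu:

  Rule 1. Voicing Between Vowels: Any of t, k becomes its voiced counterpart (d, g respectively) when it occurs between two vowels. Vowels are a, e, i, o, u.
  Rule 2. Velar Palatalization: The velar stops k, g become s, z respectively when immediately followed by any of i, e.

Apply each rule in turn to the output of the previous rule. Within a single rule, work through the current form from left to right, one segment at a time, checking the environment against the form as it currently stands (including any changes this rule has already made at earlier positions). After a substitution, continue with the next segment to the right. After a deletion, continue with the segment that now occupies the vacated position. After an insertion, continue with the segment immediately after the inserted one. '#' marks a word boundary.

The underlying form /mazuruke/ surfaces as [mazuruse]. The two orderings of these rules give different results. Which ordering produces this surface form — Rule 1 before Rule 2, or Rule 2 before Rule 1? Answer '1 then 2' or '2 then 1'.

2 then 1

Order 1 then 2:
  1 Voicing Between Vowels: [mazuruke] → [mazuruge]
  2 Velar Palatalization: [mazuruge] → [mazuruze]
  result: [mazuruze]
Order 2 then 1:
  2 Velar Palatalization: [mazuruke] → [mazuruse]
  1 Voicing Between Vowels: no change — [mazuruse]
  result: [mazuruse]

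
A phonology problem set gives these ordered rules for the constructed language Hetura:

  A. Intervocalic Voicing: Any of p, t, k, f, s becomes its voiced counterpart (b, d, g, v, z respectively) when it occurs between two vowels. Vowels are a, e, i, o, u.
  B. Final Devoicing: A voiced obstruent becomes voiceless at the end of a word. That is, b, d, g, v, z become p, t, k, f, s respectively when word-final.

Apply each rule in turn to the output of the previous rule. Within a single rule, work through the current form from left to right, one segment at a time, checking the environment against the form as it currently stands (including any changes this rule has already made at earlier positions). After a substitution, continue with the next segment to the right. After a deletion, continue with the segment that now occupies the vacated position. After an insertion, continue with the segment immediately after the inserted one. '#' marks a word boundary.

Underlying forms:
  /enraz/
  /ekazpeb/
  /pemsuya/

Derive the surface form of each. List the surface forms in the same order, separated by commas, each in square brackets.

[enras], [egazpep], [pemsuya]

/enraz/:
  A Intervocalic Voicing: no change — [enraz]
  B Final Devoicing: [enraz] → [enras]
/ekazpeb/:
  A Intervocalic Voicing: [ekazpeb] → [egazpeb]
  B Final Devoicing: [egazpeb] → [egazpep]
/pemsuya/:
  A Intervocalic Voicing: no change — [pemsuya]
  B Final Devoicing: no change — [pemsuya]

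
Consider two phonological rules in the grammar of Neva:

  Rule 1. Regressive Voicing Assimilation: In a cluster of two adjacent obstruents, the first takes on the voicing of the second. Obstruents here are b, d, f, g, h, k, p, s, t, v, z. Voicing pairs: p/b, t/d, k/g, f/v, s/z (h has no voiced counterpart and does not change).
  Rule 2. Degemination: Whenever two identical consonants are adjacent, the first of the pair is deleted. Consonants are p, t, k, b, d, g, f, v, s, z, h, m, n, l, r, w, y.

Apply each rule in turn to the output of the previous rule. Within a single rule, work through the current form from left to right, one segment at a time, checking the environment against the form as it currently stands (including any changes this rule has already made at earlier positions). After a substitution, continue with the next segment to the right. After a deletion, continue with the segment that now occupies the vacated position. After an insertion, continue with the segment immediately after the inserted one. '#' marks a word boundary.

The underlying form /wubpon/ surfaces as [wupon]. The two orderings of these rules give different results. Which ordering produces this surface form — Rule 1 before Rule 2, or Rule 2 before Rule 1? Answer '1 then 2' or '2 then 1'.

Order 1 then 2:
  1 Regressive Voicing Assimilation: [wubpon] → [wuppon]
  2 Degemination: [wuppon] → [wupon]
  result: [wupon]
Order 2 then 1:
  2 Degemination: no change — [wubpon]
  1 Regressive Voicing Assimilation: [wubpon] → [wuppon]
  result: [wuppon]

1 then 2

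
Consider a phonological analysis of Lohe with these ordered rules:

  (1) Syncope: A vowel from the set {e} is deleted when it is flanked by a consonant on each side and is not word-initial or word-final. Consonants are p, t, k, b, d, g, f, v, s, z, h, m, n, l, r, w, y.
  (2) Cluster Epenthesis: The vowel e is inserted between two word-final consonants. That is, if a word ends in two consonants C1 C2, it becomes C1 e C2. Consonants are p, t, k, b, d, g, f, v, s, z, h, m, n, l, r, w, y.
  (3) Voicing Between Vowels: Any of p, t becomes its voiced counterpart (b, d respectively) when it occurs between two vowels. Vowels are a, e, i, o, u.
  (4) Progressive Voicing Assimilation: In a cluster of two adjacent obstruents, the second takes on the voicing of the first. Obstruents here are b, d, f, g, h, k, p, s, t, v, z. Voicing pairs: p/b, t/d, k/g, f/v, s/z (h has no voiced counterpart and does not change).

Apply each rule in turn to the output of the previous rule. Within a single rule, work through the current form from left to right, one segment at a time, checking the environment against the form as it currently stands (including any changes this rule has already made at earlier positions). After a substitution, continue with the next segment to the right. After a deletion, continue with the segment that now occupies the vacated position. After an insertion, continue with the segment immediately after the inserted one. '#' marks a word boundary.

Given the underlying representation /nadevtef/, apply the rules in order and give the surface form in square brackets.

(1) Syncope: [nadevtef] → [nadvtf]
(2) Cluster Epenthesis: [nadvtf] → [nadvtef]
(3) Voicing Between Vowels: no change — [nadvtef]
(4) Progressive Voicing Assimilation: [nadvtef] → [nadvdef]

[nadvdef]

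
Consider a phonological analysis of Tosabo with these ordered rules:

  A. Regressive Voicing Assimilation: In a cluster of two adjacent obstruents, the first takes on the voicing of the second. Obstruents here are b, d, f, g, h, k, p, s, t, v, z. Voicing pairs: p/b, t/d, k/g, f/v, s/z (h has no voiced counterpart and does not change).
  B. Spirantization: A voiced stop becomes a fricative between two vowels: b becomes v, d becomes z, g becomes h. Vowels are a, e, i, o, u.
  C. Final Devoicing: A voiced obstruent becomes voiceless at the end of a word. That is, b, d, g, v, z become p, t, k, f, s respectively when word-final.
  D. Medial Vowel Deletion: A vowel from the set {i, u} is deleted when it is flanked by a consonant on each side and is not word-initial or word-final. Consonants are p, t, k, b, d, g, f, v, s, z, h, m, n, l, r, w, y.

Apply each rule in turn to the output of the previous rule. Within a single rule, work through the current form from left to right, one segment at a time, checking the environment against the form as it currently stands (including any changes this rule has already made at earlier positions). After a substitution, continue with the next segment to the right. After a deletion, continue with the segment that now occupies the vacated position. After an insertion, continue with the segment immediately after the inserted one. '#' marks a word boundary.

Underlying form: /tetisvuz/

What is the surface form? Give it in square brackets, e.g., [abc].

A Regressive Voicing Assimilation: [tetisvuz] → [tetizvuz]
B Spirantization: no change — [tetizvuz]
C Final Devoicing: [tetizvuz] → [tetizvus]
D Medial Vowel Deletion: [tetizvus] → [tetzvs]

[tetzvs]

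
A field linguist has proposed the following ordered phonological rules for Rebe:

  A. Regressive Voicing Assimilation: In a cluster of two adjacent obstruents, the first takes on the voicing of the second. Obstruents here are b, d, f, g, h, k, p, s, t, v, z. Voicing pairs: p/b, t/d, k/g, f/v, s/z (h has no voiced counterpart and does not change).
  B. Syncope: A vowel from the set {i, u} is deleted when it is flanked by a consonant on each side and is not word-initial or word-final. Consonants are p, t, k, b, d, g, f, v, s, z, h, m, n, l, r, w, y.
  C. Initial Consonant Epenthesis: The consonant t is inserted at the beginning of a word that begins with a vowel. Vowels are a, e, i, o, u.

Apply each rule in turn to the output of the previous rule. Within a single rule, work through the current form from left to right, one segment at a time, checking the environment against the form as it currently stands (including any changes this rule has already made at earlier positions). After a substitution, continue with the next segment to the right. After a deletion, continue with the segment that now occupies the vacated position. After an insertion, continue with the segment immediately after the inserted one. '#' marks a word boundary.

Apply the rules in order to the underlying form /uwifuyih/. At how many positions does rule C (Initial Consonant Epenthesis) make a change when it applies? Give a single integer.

1

A Regressive Voicing Assimilation: no change — [uwifuyih]
B Syncope: [uwifuyih] → [uwfyh]
C Initial Consonant Epenthesis: [uwfyh] → [tuwfyh]
Rule C changed 1 position(s).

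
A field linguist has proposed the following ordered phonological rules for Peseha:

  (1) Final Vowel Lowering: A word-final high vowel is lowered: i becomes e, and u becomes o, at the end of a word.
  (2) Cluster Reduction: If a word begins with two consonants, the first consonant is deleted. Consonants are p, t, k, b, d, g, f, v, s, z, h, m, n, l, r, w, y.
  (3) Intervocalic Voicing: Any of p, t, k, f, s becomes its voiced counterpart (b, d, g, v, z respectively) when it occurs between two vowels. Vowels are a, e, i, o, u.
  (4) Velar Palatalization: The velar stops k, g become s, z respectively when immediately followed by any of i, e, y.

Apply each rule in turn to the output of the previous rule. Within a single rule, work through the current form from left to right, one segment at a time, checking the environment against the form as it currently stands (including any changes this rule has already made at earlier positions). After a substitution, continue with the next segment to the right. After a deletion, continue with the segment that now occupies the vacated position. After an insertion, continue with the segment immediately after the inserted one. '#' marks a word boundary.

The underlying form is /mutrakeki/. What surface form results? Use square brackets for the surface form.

[mutrazeze]

(1) Final Vowel Lowering: [mutrakeki] → [mutrakeke]
(2) Cluster Reduction: no change — [mutrakeke]
(3) Intervocalic Voicing: [mutrakeke] → [mutragege]
(4) Velar Palatalization: [mutragege] → [mutrazeze]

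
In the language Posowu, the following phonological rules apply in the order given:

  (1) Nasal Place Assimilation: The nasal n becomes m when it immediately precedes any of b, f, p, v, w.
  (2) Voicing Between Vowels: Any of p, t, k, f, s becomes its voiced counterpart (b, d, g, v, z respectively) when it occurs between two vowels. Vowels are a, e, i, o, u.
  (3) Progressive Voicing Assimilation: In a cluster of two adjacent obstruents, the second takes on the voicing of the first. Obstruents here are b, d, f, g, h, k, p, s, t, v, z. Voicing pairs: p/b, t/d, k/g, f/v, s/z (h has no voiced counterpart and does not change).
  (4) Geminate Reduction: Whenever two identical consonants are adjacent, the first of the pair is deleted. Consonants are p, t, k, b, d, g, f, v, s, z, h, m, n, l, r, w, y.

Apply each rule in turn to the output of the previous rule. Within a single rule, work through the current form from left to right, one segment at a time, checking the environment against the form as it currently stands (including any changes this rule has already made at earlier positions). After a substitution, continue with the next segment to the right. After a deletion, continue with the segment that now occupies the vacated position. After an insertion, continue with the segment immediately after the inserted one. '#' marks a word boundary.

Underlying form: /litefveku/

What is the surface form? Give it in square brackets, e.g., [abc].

[lidefegu]

(1) Nasal Place Assimilation: no change — [litefveku]
(2) Voicing Between Vowels: [litefveku] → [lidefvegu]
(3) Progressive Voicing Assimilation: [lidefvegu] → [lideffegu]
(4) Geminate Reduction: [lideffegu] → [lidefegu]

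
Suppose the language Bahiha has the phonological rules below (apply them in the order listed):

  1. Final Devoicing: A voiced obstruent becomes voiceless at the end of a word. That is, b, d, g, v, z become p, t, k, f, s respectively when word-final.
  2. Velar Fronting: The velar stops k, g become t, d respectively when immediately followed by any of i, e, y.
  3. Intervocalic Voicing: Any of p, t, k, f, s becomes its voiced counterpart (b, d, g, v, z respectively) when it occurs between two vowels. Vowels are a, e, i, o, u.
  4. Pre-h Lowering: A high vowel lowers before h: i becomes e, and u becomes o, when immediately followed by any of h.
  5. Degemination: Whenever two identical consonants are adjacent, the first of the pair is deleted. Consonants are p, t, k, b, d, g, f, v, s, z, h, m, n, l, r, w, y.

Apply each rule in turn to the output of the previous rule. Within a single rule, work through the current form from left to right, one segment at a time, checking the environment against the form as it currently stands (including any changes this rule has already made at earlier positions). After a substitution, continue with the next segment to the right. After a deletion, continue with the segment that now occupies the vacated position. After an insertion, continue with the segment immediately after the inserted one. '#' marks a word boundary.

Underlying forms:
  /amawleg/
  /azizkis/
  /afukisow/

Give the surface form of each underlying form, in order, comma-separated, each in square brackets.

/amawleg/:
  1 Final Devoicing: [amawleg] → [amawlek]
  2 Velar Fronting: no change — [amawlek]
  3 Intervocalic Voicing: no change — [amawlek]
  4 Pre-h Lowering: no change — [amawlek]
  5 Degemination: no change — [amawlek]
/azizkis/:
  1 Final Devoicing: no change — [azizkis]
  2 Velar Fronting: [azizkis] → [aziztis]
  3 Intervocalic Voicing: no change — [aziztis]
  4 Pre-h Lowering: no change — [aziztis]
  5 Degemination: no change — [aziztis]
/afukisow/:
  1 Final Devoicing: no change — [afukisow]
  2 Velar Fronting: [afukisow] → [afutisow]
  3 Intervocalic Voicing: [afutisow] → [avudizow]
  4 Pre-h Lowering: no change — [avudizow]
  5 Degemination: no change — [avudizow]

[amawlek], [aziztis], [avudizow]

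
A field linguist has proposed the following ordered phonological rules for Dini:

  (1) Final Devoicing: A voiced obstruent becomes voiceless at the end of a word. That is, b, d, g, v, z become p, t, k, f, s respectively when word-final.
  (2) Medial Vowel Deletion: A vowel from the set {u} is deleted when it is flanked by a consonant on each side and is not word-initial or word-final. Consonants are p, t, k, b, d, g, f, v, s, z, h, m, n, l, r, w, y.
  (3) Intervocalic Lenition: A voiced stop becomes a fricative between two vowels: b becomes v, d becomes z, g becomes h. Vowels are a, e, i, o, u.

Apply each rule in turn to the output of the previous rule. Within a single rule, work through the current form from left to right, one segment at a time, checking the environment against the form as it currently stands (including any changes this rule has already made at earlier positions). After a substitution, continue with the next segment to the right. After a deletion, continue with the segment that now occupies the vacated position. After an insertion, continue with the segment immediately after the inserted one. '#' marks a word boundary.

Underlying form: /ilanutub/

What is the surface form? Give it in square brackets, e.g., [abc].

[ilantp]

(1) Final Devoicing: [ilanutub] → [ilanutup]
(2) Medial Vowel Deletion: [ilanutup] → [ilantp]
(3) Intervocalic Lenition: no change — [ilantp]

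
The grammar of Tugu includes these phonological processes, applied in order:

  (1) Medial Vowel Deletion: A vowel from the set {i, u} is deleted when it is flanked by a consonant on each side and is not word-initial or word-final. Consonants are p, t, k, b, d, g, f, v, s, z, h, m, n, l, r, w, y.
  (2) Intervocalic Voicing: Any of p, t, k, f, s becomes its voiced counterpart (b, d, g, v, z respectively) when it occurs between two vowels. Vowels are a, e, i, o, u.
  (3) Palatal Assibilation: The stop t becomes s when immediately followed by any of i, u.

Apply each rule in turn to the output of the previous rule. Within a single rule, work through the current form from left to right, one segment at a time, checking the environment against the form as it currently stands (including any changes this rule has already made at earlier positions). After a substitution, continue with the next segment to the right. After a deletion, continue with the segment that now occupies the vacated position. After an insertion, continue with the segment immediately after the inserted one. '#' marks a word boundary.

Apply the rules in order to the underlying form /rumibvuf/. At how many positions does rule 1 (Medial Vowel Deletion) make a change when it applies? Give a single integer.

(1) Medial Vowel Deletion: [rumibvuf] → [rmbvf]
(2) Intervocalic Voicing: no change — [rmbvf]
(3) Palatal Assibilation: no change — [rmbvf]
Rule 1 changed 3 position(s).

3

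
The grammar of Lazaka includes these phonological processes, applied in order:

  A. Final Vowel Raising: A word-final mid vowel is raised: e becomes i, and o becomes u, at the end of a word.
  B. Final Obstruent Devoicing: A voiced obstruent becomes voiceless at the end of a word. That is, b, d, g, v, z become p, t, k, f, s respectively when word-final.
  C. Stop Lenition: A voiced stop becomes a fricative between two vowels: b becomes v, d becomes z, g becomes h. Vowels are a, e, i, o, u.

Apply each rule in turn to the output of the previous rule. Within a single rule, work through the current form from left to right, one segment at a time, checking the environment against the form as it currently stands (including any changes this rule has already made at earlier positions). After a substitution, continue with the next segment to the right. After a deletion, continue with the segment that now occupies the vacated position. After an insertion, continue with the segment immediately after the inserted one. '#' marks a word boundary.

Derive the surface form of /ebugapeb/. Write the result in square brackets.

[evuhapep]

A Final Vowel Raising: no change — [ebugapeb]
B Final Obstruent Devoicing: [ebugapeb] → [ebugapep]
C Stop Lenition: [ebugapep] → [evuhapep]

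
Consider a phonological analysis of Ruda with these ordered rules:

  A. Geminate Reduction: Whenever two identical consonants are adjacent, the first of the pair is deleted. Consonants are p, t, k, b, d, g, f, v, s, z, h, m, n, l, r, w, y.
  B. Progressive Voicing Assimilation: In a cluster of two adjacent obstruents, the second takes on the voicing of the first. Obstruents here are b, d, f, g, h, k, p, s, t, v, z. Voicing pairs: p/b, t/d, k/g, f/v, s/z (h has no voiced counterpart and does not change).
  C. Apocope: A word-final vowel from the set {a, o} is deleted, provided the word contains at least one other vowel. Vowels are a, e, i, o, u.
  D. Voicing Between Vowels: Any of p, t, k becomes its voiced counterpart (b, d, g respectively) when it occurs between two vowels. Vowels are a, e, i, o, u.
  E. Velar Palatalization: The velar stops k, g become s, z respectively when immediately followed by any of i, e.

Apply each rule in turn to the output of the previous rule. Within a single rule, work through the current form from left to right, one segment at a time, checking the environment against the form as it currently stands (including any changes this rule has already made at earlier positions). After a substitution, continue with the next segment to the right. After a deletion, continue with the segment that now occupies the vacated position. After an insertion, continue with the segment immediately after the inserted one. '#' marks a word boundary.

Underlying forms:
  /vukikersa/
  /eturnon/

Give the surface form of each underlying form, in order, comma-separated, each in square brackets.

/vukikersa/:
  A Geminate Reduction: no change — [vukikersa]
  B Progressive Voicing Assimilation: no change — [vukikersa]
  C Apocope: [vukikersa] → [vukikers]
  D Voicing Between Vowels: [vukikers] → [vugigers]
  E Velar Palatalization: [vugigers] → [vuzizers]
/eturnon/:
  A Geminate Reduction: no change — [eturnon]
  B Progressive Voicing Assimilation: no change — [eturnon]
  C Apocope: no change — [eturnon]
  D Voicing Between Vowels: [eturnon] → [edurnon]
  E Velar Palatalization: no change — [edurnon]

[vuzizers], [edurnon]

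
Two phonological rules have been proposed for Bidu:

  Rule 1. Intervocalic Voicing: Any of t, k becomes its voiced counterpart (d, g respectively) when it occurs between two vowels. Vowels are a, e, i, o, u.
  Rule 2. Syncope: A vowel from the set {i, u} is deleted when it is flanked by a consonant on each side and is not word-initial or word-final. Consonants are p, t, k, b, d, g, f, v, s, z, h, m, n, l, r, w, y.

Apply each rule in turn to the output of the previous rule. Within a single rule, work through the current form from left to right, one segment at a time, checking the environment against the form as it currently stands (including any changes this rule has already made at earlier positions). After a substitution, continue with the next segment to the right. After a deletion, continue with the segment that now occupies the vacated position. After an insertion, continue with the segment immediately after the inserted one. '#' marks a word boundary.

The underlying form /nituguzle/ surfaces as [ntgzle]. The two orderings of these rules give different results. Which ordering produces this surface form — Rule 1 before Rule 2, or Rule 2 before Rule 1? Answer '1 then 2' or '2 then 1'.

Order 1 then 2:
  1 Intervocalic Voicing: [nituguzle] → [niduguzle]
  2 Syncope: [niduguzle] → [ndgzle]
  result: [ndgzle]
Order 2 then 1:
  2 Syncope: [nituguzle] → [ntgzle]
  1 Intervocalic Voicing: no change — [ntgzle]
  result: [ntgzle]

2 then 1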